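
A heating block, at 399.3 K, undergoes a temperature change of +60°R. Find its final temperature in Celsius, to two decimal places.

Initial temperature in Celsius: 399.3 - 273.15 = 126.1500°C.
The 60°R change is an interval, so only the factor 5/9 applies: +60 × 5/9 = +33.3333°C.
Final Celsius temperature: 126.1500 + 33.3333 = 159.4833°C.

159.48°C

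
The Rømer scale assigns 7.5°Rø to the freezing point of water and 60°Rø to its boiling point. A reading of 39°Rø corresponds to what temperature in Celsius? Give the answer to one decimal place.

Linear interpolation between the fixed points: C = (39 - 7.5) × 100 / (60 - 7.5) = 60.0000°C.

60.0°C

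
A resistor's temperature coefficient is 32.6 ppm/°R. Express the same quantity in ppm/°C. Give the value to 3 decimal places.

Since only a temperature interval is involved, the additive offset between the scales drops out.
A change of 1°C is a change of 1.8°R, so per °C the value is 32.6 × 1.8 = 58.680.

58.680 ppm/°C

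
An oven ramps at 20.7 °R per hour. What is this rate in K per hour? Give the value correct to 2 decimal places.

Since only a temperature interval is involved, the additive offset between the scales drops out.
A change of 1°R is a change of 5/9 K, so 20.7 × 5/9 = 11.50.

11.50 K/hour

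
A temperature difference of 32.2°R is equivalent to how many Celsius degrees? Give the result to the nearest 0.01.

17.89°C

An interval of 1°R corresponds to 5/9°C.
32.2 × 5/9 = 17.89.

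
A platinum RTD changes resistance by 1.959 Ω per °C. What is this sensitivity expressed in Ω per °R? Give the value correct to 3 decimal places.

1.088 Ω per °R

The quantity depends on a temperature interval, so only the ratio of degree sizes applies; the offset between the scales is irrelevant.
A change of 1°R is a change of 5/9°C, so per °R the value is 1.959 × 5/9 = 1.088.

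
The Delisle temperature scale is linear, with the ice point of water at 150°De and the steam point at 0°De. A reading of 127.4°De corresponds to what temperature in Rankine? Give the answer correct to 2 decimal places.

518.79°R

Linear interpolation between the fixed points: C = (127.4 - 150) × 100 / (0 - 150) = 15.0667°C.
Then 15.0667 × 1.8 + 491.67 = 518.79°R.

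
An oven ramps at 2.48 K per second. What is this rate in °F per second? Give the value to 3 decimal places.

Since only a temperature interval is involved, the additive offset between the scales drops out.
A change of 1 K is a change of 1.8°F, so 2.48 × 1.8 = 4.464.

4.464 °F/second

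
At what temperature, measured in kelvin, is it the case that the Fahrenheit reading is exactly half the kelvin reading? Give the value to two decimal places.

353.59 K

Let K be the kelvin reading. The Fahrenheit reading is F = 1.8·K - 459.67.
Require F = 0.5·K: 1.8·K - 459.67 = 0.5·K.
(1.3)·K = 459.67  ⇒  K = 353.59.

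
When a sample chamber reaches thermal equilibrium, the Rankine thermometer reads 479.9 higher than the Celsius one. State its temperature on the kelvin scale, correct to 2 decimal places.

258.44 K

Let x be the Celsius reading; then the Rankine reading is 1.8·x + 491.67.
(1.8·x + 491.67) - x = 479.9  ⇒  (0.8)·x = -11.77  ⇒  x = -14.7125°C.
In kelvin: -14.7125 + 273.15 = 258.44 K.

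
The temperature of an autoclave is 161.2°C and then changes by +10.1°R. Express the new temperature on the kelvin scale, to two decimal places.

439.96 K

The 10.1°R change is an interval, so only the factor 5/9 applies: +10.1 × 5/9 = +5.6111°C.
Final Celsius temperature: 161.2000 + 5.6111 = 166.8111°C.
In kelvin: 166.8111 + 273.15 = 439.96 K.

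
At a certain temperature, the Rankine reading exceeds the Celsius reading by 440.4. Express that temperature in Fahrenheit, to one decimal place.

Let x be the Rankine reading; then the Celsius reading is 5/9·x - 273.15.
(5/9·x - 273.15) - x = -440.4  ⇒  (-4/9)·x = -167.25  ⇒  x = 376.3125°R.
In Celsius: (376.3125 - 491.67) × 5/9 = -64.0875°C.
In Fahrenheit: -64.0875 × 1.8 + 32 = -83.4°F.

-83.4°F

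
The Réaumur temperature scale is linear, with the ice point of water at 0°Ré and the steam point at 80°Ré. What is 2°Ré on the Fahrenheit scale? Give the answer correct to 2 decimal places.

36.50°F

Linear interpolation between the fixed points: C = (2 - 0) × 100 / (80 - 0) = 2.5000°C.
Then 2.5000 × 1.8 + 32 = 36.50°F.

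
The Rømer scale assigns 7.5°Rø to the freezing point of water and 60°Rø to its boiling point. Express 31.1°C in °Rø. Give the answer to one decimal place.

23.8°Rø

Linearly onto the Rømer scale: 7.5 + (31.1000 / 100) × (60 - 7.5) = 23.8°Rø.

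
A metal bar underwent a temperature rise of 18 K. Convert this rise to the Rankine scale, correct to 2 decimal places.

For a temperature interval the offset drops out; only the factor 1.8 applies.
18 × 1.8 = 32.40.

32.40°R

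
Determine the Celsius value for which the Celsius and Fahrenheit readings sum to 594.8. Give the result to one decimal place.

201.0°C

Let C be the Celsius reading. The Fahrenheit reading is F = 1.8·C + 32.
Require C + F = 594.8: (2.8)·C + 32 = 594.8.
C = (594.8 - 32) / (2.8) = 201.0.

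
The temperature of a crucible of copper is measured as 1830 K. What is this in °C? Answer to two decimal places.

In Celsius: 1830 - 273.15 = 1556.8500°C.

1556.85°C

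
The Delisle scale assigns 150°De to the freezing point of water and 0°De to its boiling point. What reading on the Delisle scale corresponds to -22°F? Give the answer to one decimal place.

First in Celsius: (-22 - 32) × 5/9 = -30.0000°C.
Linearly onto the Delisle scale: 150 + (-30.0000 / 100) × (0 - 150) = 195.0°De.

195.0°De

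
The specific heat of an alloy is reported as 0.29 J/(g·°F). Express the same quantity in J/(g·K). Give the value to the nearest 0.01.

The quantity depends on a temperature interval, so only the ratio of degree sizes applies; the offset between the scales is irrelevant.
A change of 1 K is a change of 1.8°F, so per K the value is 0.29 × 1.8 = 0.52.

0.52 J/(g·K)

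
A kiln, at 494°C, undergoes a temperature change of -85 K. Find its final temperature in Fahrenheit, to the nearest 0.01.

768.20°F

The 85 K change is an interval; Kelvin and Celsius degrees are the same size, so ΔC = -85°C.
Final Celsius temperature: 494.0000 - 85.0000 = 409.0000°C.
In Fahrenheit: 409.0000 × 1.8 + 32 = 768.20°F.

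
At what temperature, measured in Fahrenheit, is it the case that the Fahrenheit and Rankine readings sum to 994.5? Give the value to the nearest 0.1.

Let F be the Fahrenheit reading. The Rankine reading is R = 1·F + 459.67.
Require F + R = 994.5: (2)·F + 459.67 = 994.5.
F = (994.5 - 459.67) / (2) = 267.4.

267.4°F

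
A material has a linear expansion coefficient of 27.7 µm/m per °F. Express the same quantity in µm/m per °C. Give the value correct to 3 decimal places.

The quantity depends on a temperature interval, so only the ratio of degree sizes applies; the offset between the scales is irrelevant.
A change of 1°C is a change of 1.8°F, so per °C the value is 27.7 × 1.8 = 49.860.

49.860 µm/m per °C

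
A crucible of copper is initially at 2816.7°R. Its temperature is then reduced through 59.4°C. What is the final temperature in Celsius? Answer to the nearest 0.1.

1232.3°C

Initial temperature in Celsius: (2816.7 - 491.67) × 5/9 = 1291.6833°C.
Final Celsius temperature: 1291.6833 - 59.4000 = 1232.2833°C.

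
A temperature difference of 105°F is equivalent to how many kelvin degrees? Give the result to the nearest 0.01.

For a temperature interval the offset drops out; only the factor 5/9 applies.
105 × 5/9 = 58.33.

58.33 K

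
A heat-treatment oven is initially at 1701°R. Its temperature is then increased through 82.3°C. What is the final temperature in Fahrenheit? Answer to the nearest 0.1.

Initial temperature in Celsius: (1701 - 491.67) × 5/9 = 671.8500°C.
Final Celsius temperature: 671.8500 + 82.3000 = 754.1500°C.
In Fahrenheit: 754.1500 × 1.8 + 32 = 1389.5°F.

1389.5°F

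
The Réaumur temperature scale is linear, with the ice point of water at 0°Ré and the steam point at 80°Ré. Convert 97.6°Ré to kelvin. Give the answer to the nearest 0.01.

395.15 K

Linear interpolation between the fixed points: C = (97.6 - 0) × 100 / (80 - 0) = 122.0000°C.
Then 122.0000 + 273.15 = 395.15 K.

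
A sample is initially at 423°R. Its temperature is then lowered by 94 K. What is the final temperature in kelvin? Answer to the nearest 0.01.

141.00 K

Initial temperature in Celsius: (423 - 491.67) × 5/9 = -38.1500°C.
The 94 K change is an interval; Kelvin and Celsius degrees are the same size, so ΔC = -94°C.
Final Celsius temperature: -38.1500 - 94.0000 = -132.1500°C.
In kelvin: -132.1500 + 273.15 = 141.00 K.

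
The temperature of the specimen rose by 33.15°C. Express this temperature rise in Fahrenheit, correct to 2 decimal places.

For a temperature interval the offset drops out; only the factor 1.8 applies.
33.15 × 1.8 = 59.67.

59.67°F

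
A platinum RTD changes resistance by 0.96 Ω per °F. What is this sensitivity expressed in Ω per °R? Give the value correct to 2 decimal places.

Since only a temperature interval is involved, the additive offset between the scales drops out.
A change of 1°R is a change of 1°F, so per °R the value is 0.96 × 1 = 0.96.

0.96 Ω per °R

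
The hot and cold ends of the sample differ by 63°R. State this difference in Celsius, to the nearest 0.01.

For a temperature interval the offset drops out; only the factor 5/9 applies.
63 × 5/9 = 35.00.

35.00°C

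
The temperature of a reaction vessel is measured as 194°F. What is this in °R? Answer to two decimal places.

In Celsius: (194 - 32) × 5/9 = 90.0000°C.
In Rankine: 90.0000 × 1.8 + 491.67 = 653.67°R.

653.67°R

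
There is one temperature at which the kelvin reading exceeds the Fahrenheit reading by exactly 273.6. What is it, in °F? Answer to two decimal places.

-41.01°F

Let F be the Fahrenheit reading. The kelvin reading is K = 5/9·F + 255.372.
Require K - F = 273.6: (-4/9)·F + 255.372 = 273.6.
F = (273.6 - 255.372) / (-4/9) = -41.01.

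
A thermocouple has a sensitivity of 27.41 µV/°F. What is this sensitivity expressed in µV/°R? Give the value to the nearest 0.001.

Since only a temperature interval is involved, the additive offset between the scales drops out.
A change of 1°R is a change of 1°F, so per °R the value is 27.41 × 1 = 27.410.

27.410 µV/°R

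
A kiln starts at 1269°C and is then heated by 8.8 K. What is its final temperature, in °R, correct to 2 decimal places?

The 8.8 K change is an interval; Kelvin and Celsius degrees are the same size, so ΔC = +8.8°C.
Final Celsius temperature: 1269.0000 + 8.8000 = 1277.8000°C.
In Rankine: 1277.8000 × 1.8 + 491.67 = 2791.71°R.

2791.71°R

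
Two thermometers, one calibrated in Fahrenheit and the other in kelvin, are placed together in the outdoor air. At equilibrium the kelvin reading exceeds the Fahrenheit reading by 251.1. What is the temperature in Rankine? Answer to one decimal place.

469.3°R

Let x be the Fahrenheit reading; then the kelvin reading is 5/9·x + 255.372.
(5/9·x + 255.372) - x = 251.1  ⇒  (-4/9)·x = -4.27222  ⇒  x = 9.6125°F.
In Celsius: (9.6125 - 32) × 5/9 = -12.4375°C.
In Rankine: -12.4375 × 1.8 + 491.67 = 469.3°R.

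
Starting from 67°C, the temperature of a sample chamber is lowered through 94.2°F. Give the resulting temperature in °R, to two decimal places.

The 94.2°F change is an interval, so only the factor 5/9 applies: -94.2 × 5/9 = -52.3333°C.
Final Celsius temperature: 67.0000 - 52.3333 = 14.6667°C.
In Rankine: 14.6667 × 1.8 + 491.67 = 518.07°R.

518.07°R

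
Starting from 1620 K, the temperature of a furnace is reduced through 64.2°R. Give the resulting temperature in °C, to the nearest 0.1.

1311.2°C

Initial temperature in Celsius: 1620 - 273.15 = 1346.8500°C.
The 64.2°R change is an interval, so only the factor 5/9 applies: -64.2 × 5/9 = -35.6667°C.
Final Celsius temperature: 1346.8500 - 35.6667 = 1311.1833°C.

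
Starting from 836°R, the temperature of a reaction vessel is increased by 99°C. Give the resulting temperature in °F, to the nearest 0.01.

554.53°F

Initial temperature in Celsius: (836 - 491.67) × 5/9 = 191.2944°C.
Final Celsius temperature: 191.2944 + 99.0000 = 290.2944°C.
In Fahrenheit: 290.2944 × 1.8 + 32 = 554.53°F.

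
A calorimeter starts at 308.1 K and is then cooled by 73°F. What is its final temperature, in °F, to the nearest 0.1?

21.9°F

Initial temperature in Celsius: 308.1 - 273.15 = 34.9500°C.
The 73°F change is an interval, so only the factor 5/9 applies: -73 × 5/9 = -40.5556°C.
Final Celsius temperature: 34.9500 - 40.5556 = -5.6056°C.
In Fahrenheit: -5.6056 × 1.8 + 32 = 21.9°F.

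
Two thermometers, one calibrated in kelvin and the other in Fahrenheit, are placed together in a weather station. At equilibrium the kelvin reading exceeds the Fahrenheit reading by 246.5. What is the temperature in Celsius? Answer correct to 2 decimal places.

-6.69°C

Let x be the kelvin reading; then the Fahrenheit reading is 1.8·x - 459.67.
(1.8·x - 459.67) - x = -246.5  ⇒  (0.8)·x = 213.17  ⇒  x = 266.4625 K.
In Celsius: 266.4625 - 273.15 = -6.69°C.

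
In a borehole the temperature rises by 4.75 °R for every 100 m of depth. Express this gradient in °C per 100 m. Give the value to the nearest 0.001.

Since only a temperature interval is involved, the additive offset between the scales drops out.
A change of 1°R is a change of 5/9°C, so 4.75 × 5/9 = 2.639.

2.639 °C/100 m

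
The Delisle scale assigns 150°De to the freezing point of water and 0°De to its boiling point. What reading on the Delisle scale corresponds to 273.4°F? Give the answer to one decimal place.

-51.2°De

First in Celsius: (273.4 - 32) × 5/9 = 134.1111°C.
Linearly onto the Delisle scale: 150 + (134.1111 / 100) × (0 - 150) = -51.2°De.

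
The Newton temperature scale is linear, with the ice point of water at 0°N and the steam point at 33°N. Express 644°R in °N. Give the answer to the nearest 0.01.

First in Celsius: (644 - 491.67) × 5/9 = 84.6278°C.
Linearly onto the Newton scale: 0 + (84.6278 / 100) × (33 - 0) = 27.93°N.

27.93°N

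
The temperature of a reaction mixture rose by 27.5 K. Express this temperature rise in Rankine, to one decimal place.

49.5°R

Only the scale ratio 1.8 matters for a change in temperature.
27.5 × 1.8 = 49.5.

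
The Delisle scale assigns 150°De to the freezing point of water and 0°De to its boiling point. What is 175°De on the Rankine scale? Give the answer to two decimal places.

Linear interpolation between the fixed points: C = (175 - 150) × 100 / (0 - 150) = -16.6667°C.
Then -16.6667 × 1.8 + 491.67 = 461.67°R.

461.67°R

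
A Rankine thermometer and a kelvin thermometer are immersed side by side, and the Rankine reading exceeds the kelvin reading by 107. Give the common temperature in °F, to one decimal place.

-218.9°F

Let x be the Rankine reading; then the kelvin reading is 5/9·x.
(5/9·x) - x = -107  ⇒  (-4/9)·x = -107  ⇒  x = 240.7500°R.
In Celsius: (240.75 - 491.67) × 5/9 = -139.4000°C.
In Fahrenheit: -139.4000 × 1.8 + 32 = -218.9°F.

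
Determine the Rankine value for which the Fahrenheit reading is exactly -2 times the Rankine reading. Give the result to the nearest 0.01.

153.22°R

Let R be the Rankine reading. The Fahrenheit reading is F = 1·R - 459.67.
Require F = -2·R: 1·R - 459.67 = -2·R.
(3)·R = 459.67  ⇒  R = 153.22.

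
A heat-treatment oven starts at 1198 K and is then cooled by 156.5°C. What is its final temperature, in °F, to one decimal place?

Initial temperature in Celsius: 1198 - 273.15 = 924.8500°C.
Final Celsius temperature: 924.8500 - 156.5000 = 768.3500°C.
In Fahrenheit: 768.3500 × 1.8 + 32 = 1415.0°F.

1415.0°F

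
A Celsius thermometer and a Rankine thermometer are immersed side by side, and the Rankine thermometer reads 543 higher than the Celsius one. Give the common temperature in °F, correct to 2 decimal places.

Let x be the Celsius reading; then the Rankine reading is 1.8·x + 491.67.
(1.8·x + 491.67) - x = 543  ⇒  (0.8)·x = 51.33  ⇒  x = 64.1625°C.
In Fahrenheit: 64.1625 × 1.8 + 32 = 147.49°F.

147.49°F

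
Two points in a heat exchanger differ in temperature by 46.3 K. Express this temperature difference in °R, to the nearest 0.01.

An interval of 1 K corresponds to 1.8°R.
46.3 × 1.8 = 83.34.

83.34°R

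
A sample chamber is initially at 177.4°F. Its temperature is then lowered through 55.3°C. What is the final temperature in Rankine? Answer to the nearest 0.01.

Initial temperature in Celsius: (177.4 - 32) × 5/9 = 80.7778°C.
Final Celsius temperature: 80.7778 - 55.3000 = 25.4778°C.
In Rankine: 25.4778 × 1.8 + 491.67 = 537.53°R.

537.53°R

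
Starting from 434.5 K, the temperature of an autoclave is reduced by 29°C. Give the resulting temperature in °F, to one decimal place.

270.2°F

Initial temperature in Celsius: 434.5 - 273.15 = 161.3500°C.
Final Celsius temperature: 161.3500 - 29.0000 = 132.3500°C.
In Fahrenheit: 132.3500 × 1.8 + 32 = 270.2°F.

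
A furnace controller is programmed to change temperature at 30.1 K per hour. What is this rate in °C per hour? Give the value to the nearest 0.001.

30.100 °C/hour

The quantity depends on a temperature interval, so only the ratio of degree sizes applies; the offset between the scales is irrelevant.
A change of 1 K is a change of 1°C, so 30.1 × 1 = 30.100.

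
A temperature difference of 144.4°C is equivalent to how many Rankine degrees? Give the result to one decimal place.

An interval of 1°C corresponds to 1.8°R.
144.4 × 1.8 = 259.9.

259.9°R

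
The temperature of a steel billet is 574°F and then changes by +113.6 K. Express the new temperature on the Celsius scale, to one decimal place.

Initial temperature in Celsius: (574 - 32) × 5/9 = 301.1111°C.
The 113.6 K change is an interval; Kelvin and Celsius degrees are the same size, so ΔC = +113.6°C.
Final Celsius temperature: 301.1111 + 113.6000 = 414.7111°C.

414.7°C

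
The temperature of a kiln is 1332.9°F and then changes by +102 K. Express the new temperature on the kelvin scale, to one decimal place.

1097.9 K

Initial temperature in Celsius: (1332.9 - 32) × 5/9 = 722.7222°C.
The 102 K change is an interval; Kelvin and Celsius degrees are the same size, so ΔC = +102°C.
Final Celsius temperature: 722.7222 + 102.0000 = 824.7222°C.
In kelvin: 824.7222 + 273.15 = 1097.9 K.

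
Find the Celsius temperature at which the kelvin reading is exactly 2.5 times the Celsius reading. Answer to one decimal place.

182.1°C

Let C be the Celsius reading. The kelvin reading is K = 1·C + 273.15.
Require K = 2.5·C: 1·C + 273.15 = 2.5·C.
(-1.5)·C = -273.15  ⇒  C = 182.1.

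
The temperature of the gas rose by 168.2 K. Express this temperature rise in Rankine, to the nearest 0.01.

302.76°R

Only the scale ratio 1.8 matters for a change in temperature.
168.2 × 1.8 = 302.76.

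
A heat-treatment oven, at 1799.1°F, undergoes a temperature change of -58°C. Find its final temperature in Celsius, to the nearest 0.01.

Initial temperature in Celsius: (1799.1 - 32) × 5/9 = 981.7222°C.
Final Celsius temperature: 981.7222 - 58.0000 = 923.7222°C.

923.72°C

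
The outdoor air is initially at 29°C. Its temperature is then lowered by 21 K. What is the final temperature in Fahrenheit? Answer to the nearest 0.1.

46.4°F

The 21 K change is an interval; Kelvin and Celsius degrees are the same size, so ΔC = -21°C.
Final Celsius temperature: 29.0000 - 21.0000 = 8.0000°C.
In Fahrenheit: 8.0000 × 1.8 + 32 = 46.4°F.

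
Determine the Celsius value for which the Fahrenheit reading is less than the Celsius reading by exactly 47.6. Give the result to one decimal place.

-99.5°C

Let C be the Celsius reading. The Fahrenheit reading is F = 1.8·C + 32.
Require F - C = -47.6: (0.8)·C + 32 = -47.6.
C = (-47.6 - 32) / (0.8) = -99.5.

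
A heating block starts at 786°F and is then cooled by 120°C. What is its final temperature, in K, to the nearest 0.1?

572.0 K

Initial temperature in Celsius: (786 - 32) × 5/9 = 418.8889°C.
Final Celsius temperature: 418.8889 - 120.0000 = 298.8889°C.
In kelvin: 298.8889 + 273.15 = 572.0 K.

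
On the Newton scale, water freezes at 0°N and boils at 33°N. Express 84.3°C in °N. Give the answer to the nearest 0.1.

27.8°N

Linearly onto the Newton scale: 0 + (84.3000 / 100) × (33 - 0) = 27.8°N.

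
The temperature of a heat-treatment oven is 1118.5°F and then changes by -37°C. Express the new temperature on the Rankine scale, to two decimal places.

Initial temperature in Celsius: (1118.5 - 32) × 5/9 = 603.6111°C.
Final Celsius temperature: 603.6111 - 37.0000 = 566.6111°C.
In Rankine: 566.6111 × 1.8 + 491.67 = 1511.57°R.

1511.57°R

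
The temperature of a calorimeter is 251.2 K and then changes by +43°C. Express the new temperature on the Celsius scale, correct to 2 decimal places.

21.05°C

Initial temperature in Celsius: 251.2 - 273.15 = -21.9500°C.
Final Celsius temperature: -21.9500 + 43.0000 = 21.0500°C.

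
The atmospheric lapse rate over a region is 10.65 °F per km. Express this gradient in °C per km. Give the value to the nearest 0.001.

Since only a temperature interval is involved, the additive offset between the scales drops out.
A change of 1°F is a change of 5/9°C, so 10.65 × 5/9 = 5.917.

5.917 °C/km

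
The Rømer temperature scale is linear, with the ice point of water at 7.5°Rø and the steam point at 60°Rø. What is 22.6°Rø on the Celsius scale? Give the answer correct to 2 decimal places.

28.76°C

Linear interpolation between the fixed points: C = (22.6 - 7.5) × 100 / (60 - 7.5) = 28.7619°C.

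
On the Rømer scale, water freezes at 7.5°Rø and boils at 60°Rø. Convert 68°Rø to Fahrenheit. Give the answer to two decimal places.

239.43°F

Linear interpolation between the fixed points: C = (68 - 7.5) × 100 / (60 - 7.5) = 115.2381°C.
Then 115.2381 × 1.8 + 32 = 239.43°F.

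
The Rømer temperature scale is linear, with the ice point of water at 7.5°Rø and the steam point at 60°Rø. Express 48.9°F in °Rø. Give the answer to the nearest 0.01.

First in Celsius: (48.9 - 32) × 5/9 = 9.3889°C.
Linearly onto the Rømer scale: 7.5 + (9.3889 / 100) × (60 - 7.5) = 12.43°Rø.

12.43°Rø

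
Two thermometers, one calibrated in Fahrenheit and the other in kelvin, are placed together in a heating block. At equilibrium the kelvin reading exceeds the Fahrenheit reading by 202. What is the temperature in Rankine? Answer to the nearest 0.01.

579.76°R

Let x be the Fahrenheit reading; then the kelvin reading is 5/9·x + 255.372.
(5/9·x + 255.372) - x = 202  ⇒  (-4/9)·x = -53.3722  ⇒  x = 120.0875°F.
In Celsius: (120.0875 - 32) × 5/9 = 48.9375°C.
In Rankine: 48.9375 × 1.8 + 491.67 = 579.76°R.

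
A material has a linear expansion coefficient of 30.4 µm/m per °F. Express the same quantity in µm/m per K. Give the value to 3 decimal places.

54.720 µm/m per K

Since only a temperature interval is involved, the additive offset between the scales drops out.
A change of 1 K is a change of 1.8°F, so per K the value is 30.4 × 1.8 = 54.720.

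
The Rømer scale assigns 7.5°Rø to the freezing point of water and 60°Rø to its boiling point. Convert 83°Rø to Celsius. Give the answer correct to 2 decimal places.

143.81°C

Linear interpolation between the fixed points: C = (83 - 7.5) × 100 / (60 - 7.5) = 143.8095°C.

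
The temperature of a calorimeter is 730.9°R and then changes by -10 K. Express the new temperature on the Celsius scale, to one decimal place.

122.9°C

Initial temperature in Celsius: (730.9 - 491.67) × 5/9 = 132.9056°C.
The 10 K change is an interval; Kelvin and Celsius degrees are the same size, so ΔC = -10°C.
Final Celsius temperature: 132.9056 - 10.0000 = 122.9056°C.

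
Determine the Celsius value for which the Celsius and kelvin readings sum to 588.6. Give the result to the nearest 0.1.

157.7°C

Let C be the Celsius reading. The kelvin reading is K = 1·C + 273.15.
Require C + K = 588.6: (2)·C + 273.15 = 588.6.
C = (588.6 - 273.15) / (2) = 157.7.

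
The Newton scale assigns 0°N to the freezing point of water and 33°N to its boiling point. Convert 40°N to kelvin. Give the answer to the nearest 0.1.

Linear interpolation between the fixed points: C = (40 - 0) × 100 / (33 - 0) = 121.2121°C.
Then 121.2121 + 273.15 = 394.4 K.

394.4 K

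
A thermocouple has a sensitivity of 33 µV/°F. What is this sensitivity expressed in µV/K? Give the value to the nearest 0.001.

The quantity depends on a temperature interval, so only the ratio of degree sizes applies; the offset between the scales is irrelevant.
A change of 1 K is a change of 1.8°F, so per K the value is 33 × 1.8 = 59.400.

59.400 µV/K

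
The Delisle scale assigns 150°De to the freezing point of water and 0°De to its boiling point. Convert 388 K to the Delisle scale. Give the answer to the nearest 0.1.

First in Celsius: 388 - 273.15 = 114.8500°C.
Linearly onto the Delisle scale: 150 + (114.8500 / 100) × (0 - 150) = -22.3°De.

-22.3°De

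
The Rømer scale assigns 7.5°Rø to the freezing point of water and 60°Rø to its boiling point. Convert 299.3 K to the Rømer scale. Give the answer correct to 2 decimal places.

First in Celsius: 299.3 - 273.15 = 26.1500°C.
Linearly onto the Rømer scale: 7.5 + (26.1500 / 100) × (60 - 7.5) = 21.23°Rø.

21.23°Rø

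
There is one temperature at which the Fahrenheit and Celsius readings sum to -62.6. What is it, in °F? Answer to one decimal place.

-28.8°F

Let F be the Fahrenheit reading. The Celsius reading is C = 5/9·F - 17.7778.
Require F + C = -62.6: (14/9)·F - 17.7778 = -62.6.
F = (-62.6 + 17.7778) / (14/9) = -28.8.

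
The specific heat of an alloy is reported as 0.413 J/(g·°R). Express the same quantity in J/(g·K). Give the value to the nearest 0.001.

0.743 J/(g·K)

The quantity depends on a temperature interval, so only the ratio of degree sizes applies; the offset between the scales is irrelevant.
A change of 1 K is a change of 1.8°R, so per K the value is 0.413 × 1.8 = 0.743.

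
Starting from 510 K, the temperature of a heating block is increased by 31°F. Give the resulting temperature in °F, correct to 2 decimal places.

Initial temperature in Celsius: 510 - 273.15 = 236.8500°C.
The 31°F change is an interval, so only the factor 5/9 applies: +31 × 5/9 = +17.2222°C.
Final Celsius temperature: 236.8500 + 17.2222 = 254.0722°C.
In Fahrenheit: 254.0722 × 1.8 + 32 = 489.33°F.

489.33°F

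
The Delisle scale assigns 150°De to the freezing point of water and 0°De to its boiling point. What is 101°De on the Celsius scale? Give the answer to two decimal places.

Linear interpolation between the fixed points: C = (101 - 150) × 100 / (0 - 150) = 32.6667°C.

32.67°C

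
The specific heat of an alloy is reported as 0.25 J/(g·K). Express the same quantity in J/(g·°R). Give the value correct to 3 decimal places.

0.139 J/(g·°R)

Since only a temperature interval is involved, the additive offset between the scales drops out.
A change of 1°R is a change of 5/9 K, so per °R the value is 0.25 × 5/9 = 0.139.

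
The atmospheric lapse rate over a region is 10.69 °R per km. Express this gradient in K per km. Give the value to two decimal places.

5.94 K/km

Since only a temperature interval is involved, the additive offset between the scales drops out.
A change of 1°R is a change of 5/9 K, so 10.69 × 5/9 = 5.94.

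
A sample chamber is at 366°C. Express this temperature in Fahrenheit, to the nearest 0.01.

In Fahrenheit: 366.0000 × 1.8 + 32 = 690.80°F.

690.80°F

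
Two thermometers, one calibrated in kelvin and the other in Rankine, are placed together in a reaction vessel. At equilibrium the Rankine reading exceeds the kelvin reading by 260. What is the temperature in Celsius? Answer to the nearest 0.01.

51.85°C

Let x be the kelvin reading; then the Rankine reading is 1.8·x.
(1.8·x) - x = 260  ⇒  (0.8)·x = 260  ⇒  x = 325.0000 K.
In Celsius: 325 - 273.15 = 51.85°C.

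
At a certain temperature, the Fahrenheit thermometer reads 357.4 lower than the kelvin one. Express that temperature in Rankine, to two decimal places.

Let x be the kelvin reading; then the Fahrenheit reading is 1.8·x - 459.67.
(1.8·x - 459.67) - x = -357.4  ⇒  (0.8)·x = 102.27  ⇒  x = 127.8375 K.
In Celsius: 127.8375 - 273.15 = -145.3125°C.
In Rankine: -145.3125 × 1.8 + 491.67 = 230.11°R.

230.11°R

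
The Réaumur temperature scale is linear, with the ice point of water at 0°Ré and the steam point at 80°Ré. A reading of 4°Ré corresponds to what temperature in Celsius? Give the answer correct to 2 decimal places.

5.00°C

Linear interpolation between the fixed points: C = (4 - 0) × 100 / (80 - 0) = 5.0000°C.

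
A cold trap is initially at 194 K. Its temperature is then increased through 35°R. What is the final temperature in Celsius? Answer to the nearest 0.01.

Initial temperature in Celsius: 194 - 273.15 = -79.1500°C.
The 35°R change is an interval, so only the factor 5/9 applies: +35 × 5/9 = +19.4444°C.
Final Celsius temperature: -79.1500 + 19.4444 = -59.7056°C.

-59.71°C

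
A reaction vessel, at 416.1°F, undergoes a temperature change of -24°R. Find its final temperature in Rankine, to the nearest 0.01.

851.77°R

Initial temperature in Celsius: (416.1 - 32) × 5/9 = 213.3889°C.
The 24°R change is an interval, so only the factor 5/9 applies: -24 × 5/9 = -13.3333°C.
Final Celsius temperature: 213.3889 - 13.3333 = 200.0556°C.
In Rankine: 200.0556 × 1.8 + 491.67 = 851.77°R.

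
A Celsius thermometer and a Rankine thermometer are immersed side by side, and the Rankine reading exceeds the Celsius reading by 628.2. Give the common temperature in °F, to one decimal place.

Let x be the Celsius reading; then the Rankine reading is 1.8·x + 491.67.
(1.8·x + 491.67) - x = 628.2  ⇒  (0.8)·x = 136.53  ⇒  x = 170.6625°C.
In Fahrenheit: 170.6625 × 1.8 + 32 = 339.2°F.

339.2°F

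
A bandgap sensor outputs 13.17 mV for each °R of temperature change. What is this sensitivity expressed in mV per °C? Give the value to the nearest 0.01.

The quantity depends on a temperature interval, so only the ratio of degree sizes applies; the offset between the scales is irrelevant.
A change of 1°C is a change of 1.8°R, so per °C the value is 13.17 × 1.8 = 23.71.

23.71 mV per °C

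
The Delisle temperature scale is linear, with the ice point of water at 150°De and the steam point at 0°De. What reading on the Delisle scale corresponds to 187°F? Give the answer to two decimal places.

First in Celsius: (187 - 32) × 5/9 = 86.1111°C.
Linearly onto the Delisle scale: 150 + (86.1111 / 100) × (0 - 150) = 20.83°De.

20.83°De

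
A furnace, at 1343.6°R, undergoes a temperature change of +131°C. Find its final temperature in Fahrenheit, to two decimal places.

Initial temperature in Celsius: (1343.6 - 491.67) × 5/9 = 473.2944°C.
Final Celsius temperature: 473.2944 + 131.0000 = 604.2944°C.
In Fahrenheit: 604.2944 × 1.8 + 32 = 1119.73°F.

1119.73°F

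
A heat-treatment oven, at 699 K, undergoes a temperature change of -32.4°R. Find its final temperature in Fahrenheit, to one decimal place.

Initial temperature in Celsius: 699 - 273.15 = 425.8500°C.
The 32.4°R change is an interval, so only the factor 5/9 applies: -32.4 × 5/9 = -18.0000°C.
Final Celsius temperature: 425.8500 - 18.0000 = 407.8500°C.
In Fahrenheit: 407.8500 × 1.8 + 32 = 766.1°F.

766.1°F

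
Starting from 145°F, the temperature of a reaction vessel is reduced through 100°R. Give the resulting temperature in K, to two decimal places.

Initial temperature in Celsius: (145 - 32) × 5/9 = 62.7778°C.
The 100°R change is an interval, so only the factor 5/9 applies: -100 × 5/9 = -55.5556°C.
Final Celsius temperature: 62.7778 - 55.5556 = 7.2222°C.
In kelvin: 7.2222 + 273.15 = 280.37 K.

280.37 K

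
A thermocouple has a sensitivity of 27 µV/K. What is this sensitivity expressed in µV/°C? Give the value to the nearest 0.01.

Since only a temperature interval is involved, the additive offset between the scales drops out.
A change of 1°C is a change of 1 K, so per °C the value is 27 × 1 = 27.00.

27.00 µV/°C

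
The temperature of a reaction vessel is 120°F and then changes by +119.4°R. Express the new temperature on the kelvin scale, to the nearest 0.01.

Initial temperature in Celsius: (120 - 32) × 5/9 = 48.8889°C.
The 119.4°R change is an interval, so only the factor 5/9 applies: +119.4 × 5/9 = +66.3333°C.
Final Celsius temperature: 48.8889 + 66.3333 = 115.2222°C.
In kelvin: 115.2222 + 273.15 = 388.37 K.

388.37 K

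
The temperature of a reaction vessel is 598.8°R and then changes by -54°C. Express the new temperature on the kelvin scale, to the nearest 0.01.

278.67 K

Initial temperature in Celsius: (598.8 - 491.67) × 5/9 = 59.5167°C.
Final Celsius temperature: 59.5167 - 54.0000 = 5.5167°C.
In kelvin: 5.5167 + 273.15 = 278.67 K.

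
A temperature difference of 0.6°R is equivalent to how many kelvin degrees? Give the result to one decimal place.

An interval of 1°R corresponds to 5/9 K.
0.6 × 5/9 = 0.3.

0.3 K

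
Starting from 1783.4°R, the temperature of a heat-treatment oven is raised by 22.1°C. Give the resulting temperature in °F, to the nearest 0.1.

Initial temperature in Celsius: (1783.4 - 491.67) × 5/9 = 717.6278°C.
Final Celsius temperature: 717.6278 + 22.1000 = 739.7278°C.
In Fahrenheit: 739.7278 × 1.8 + 32 = 1363.5°F.

1363.5°F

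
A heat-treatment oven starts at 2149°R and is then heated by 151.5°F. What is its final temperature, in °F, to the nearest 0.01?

1840.83°F

Initial temperature in Celsius: (2149 - 491.67) × 5/9 = 920.7389°C.
The 151.5°F change is an interval, so only the factor 5/9 applies: +151.5 × 5/9 = +84.1667°C.
Final Celsius temperature: 920.7389 + 84.1667 = 1004.9056°C.
In Fahrenheit: 1004.9056 × 1.8 + 32 = 1840.83°F.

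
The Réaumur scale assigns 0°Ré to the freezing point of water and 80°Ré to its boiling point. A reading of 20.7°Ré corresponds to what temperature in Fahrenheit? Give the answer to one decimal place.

78.6°F

Linear interpolation between the fixed points: C = (20.7 - 0) × 100 / (80 - 0) = 25.8750°C.
Then 25.8750 × 1.8 + 32 = 78.6°F.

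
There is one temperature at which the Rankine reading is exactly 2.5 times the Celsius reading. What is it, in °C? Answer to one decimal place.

702.4°C

Let C be the Celsius reading. The Rankine reading is R = 1.8·C + 491.67.
Require R = 2.5·C: 1.8·C + 491.67 = 2.5·C.
(-0.7)·C = -491.67  ⇒  C = 702.4.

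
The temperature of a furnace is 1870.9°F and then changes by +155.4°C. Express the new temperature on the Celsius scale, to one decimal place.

1177.0°C

Initial temperature in Celsius: (1870.9 - 32) × 5/9 = 1021.6111°C.
Final Celsius temperature: 1021.6111 + 155.4000 = 1177.0111°C.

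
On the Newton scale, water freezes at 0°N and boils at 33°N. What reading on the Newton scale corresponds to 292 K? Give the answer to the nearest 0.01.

6.22°N

First in Celsius: 292 - 273.15 = 18.8500°C.
Linearly onto the Newton scale: 0 + (18.8500 / 100) × (33 - 0) = 6.22°N.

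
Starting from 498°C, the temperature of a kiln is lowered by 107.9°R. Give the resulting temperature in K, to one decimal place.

711.2 K

The 107.9°R change is an interval, so only the factor 5/9 applies: -107.9 × 5/9 = -59.9444°C.
Final Celsius temperature: 498.0000 - 59.9444 = 438.0556°C.
In kelvin: 438.0556 + 273.15 = 711.2 K.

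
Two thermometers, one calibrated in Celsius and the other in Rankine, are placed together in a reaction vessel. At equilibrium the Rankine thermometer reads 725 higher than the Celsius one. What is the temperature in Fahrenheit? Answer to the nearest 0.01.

556.99°F

Let x be the Celsius reading; then the Rankine reading is 1.8·x + 491.67.
(1.8·x + 491.67) - x = 725  ⇒  (0.8)·x = 233.33  ⇒  x = 291.6625°C.
In Fahrenheit: 291.6625 × 1.8 + 32 = 556.99°F.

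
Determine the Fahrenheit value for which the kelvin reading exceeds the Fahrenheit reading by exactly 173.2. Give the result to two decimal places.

184.89°F

Let F be the Fahrenheit reading. The kelvin reading is K = 5/9·F + 255.372.
Require K - F = 173.2: (-4/9)·F + 255.372 = 173.2.
F = (173.2 - 255.372) / (-4/9) = 184.89.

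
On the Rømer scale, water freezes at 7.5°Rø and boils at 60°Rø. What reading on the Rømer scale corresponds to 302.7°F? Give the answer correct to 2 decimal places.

First in Celsius: (302.7 - 32) × 5/9 = 150.3889°C.
Linearly onto the Rømer scale: 7.5 + (150.3889 / 100) × (60 - 7.5) = 86.45°Rø.

86.45°Rø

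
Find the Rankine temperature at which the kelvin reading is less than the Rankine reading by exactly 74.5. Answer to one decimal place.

Let R be the Rankine reading. The kelvin reading is K = 5/9·R.
Require K - R = -74.5: (-4/9)·R = -74.5.
R = (-74.5) / (-4/9) = 167.6.

167.6°R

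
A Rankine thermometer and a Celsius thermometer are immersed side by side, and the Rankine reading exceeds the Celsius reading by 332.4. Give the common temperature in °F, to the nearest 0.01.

Let x be the Rankine reading; then the Celsius reading is 5/9·x - 273.15.
(5/9·x - 273.15) - x = -332.4  ⇒  (-4/9)·x = -59.25  ⇒  x = 133.3125°R.
In Celsius: (133.3125 - 491.67) × 5/9 = -199.0875°C.
In Fahrenheit: -199.0875 × 1.8 + 32 = -326.36°F.

-326.36°F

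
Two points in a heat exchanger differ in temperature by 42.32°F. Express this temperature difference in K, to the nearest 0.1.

23.5 K

For a temperature interval the offset drops out; only the factor 5/9 applies.
42.32 × 5/9 = 23.5.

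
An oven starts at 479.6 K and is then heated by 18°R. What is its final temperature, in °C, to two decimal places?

216.45°C

Initial temperature in Celsius: 479.6 - 273.15 = 206.4500°C.
The 18°R change is an interval, so only the factor 5/9 applies: +18 × 5/9 = +10.0000°C.
Final Celsius temperature: 206.4500 + 10.0000 = 216.4500°C.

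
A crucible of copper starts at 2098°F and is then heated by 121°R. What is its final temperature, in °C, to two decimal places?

1215.00°C

Initial temperature in Celsius: (2098 - 32) × 5/9 = 1147.7778°C.
The 121°R change is an interval, so only the factor 5/9 applies: +121 × 5/9 = +67.2222°C.
Final Celsius temperature: 1147.7778 + 67.2222 = 1215.0000°C.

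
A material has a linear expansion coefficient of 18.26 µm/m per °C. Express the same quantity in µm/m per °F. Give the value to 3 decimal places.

10.144 µm/m per °F

Since only a temperature interval is involved, the additive offset between the scales drops out.
A change of 1°F is a change of 5/9°C, so per °F the value is 18.26 × 5/9 = 10.144.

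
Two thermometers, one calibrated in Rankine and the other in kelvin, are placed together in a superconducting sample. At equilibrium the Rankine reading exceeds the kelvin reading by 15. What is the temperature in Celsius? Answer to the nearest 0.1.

-254.4°C

Let x be the Rankine reading; then the kelvin reading is 5/9·x.
(5/9·x) - x = -15  ⇒  (-4/9)·x = -15  ⇒  x = 33.7500°R.
In Celsius: (33.75 - 491.67) × 5/9 = -254.4°C.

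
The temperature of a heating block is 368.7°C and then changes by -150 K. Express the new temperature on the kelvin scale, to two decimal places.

491.85 K

The 150 K change is an interval; Kelvin and Celsius degrees are the same size, so ΔC = -150°C.
Final Celsius temperature: 368.7000 - 150.0000 = 218.7000°C.
In kelvin: 218.7000 + 273.15 = 491.85 K.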